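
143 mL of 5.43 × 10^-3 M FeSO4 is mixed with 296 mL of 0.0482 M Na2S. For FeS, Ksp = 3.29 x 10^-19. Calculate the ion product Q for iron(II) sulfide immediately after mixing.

Q = 5.75e-5

Total volume = 143 + 296 = 439 mL.
[Fe^2+] = 5.43 x 10^-3 × (143/439) = 1.769 × 10^-3 M
[S^2-] = 4.82 × 10^-2 × (296/439) = 3.250 x 10^-2 M
FeS(s) <=> Fe^2+ + S^2-, so Q = [Fe^2+][S^2-]
Q = (1.769 × 10^-3)(3.250 × 10^-2) = 5.75 × 10^-5
Q > Ksp, so FeS will precipitate.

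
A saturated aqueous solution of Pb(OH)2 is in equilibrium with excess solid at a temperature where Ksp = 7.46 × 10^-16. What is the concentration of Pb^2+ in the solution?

[Pb^2+] ≈ 5.71 × 10^-6 M

Pb(OH)2(s) ⇌ Pb^2+(aq) + 2 OH^-(aq)
Ksp = [Pb^2+][OH^-]^2
If s mol/L of Pb(OH)2 dissolves, [Pb^2+] = s and [OH^-] = 2s.
Ksp = s(2s)^2 = 4s^3
s^3 = 7.46 × 10^-16 / 4, so s = 5.713 × 10^-6 M
[Pb^2+] = s = 5.71 x 10^-6 M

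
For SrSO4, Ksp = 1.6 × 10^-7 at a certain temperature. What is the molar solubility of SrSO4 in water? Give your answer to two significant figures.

s = 4.0e-4 M

SrSO4(s) <=> Sr^2+ + SO4^2-
Ksp = [Sr^2+][SO4^2-]
If s mol/L of SrSO4 dissolves, [Sr^2+] = s and [SO4^2-] = s.
Ksp = s^2
s = (1.6 × 10^-7)^(1/2) = 4.0 x 10^-4 M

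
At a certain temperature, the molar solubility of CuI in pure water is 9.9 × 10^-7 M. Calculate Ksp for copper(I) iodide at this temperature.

CuI(s) ⇌ Cu^+(aq) + I^-(aq)
With molar solubility s: [Cu^+] = s, [I^-] = s.
Ksp = [Cu^+][I^-]
Ksp = s × s = s^2
Ksp = (9.9 x 10^-7)^2 = 9.8 × 10^-13

Ksp ≈ 9.8e-13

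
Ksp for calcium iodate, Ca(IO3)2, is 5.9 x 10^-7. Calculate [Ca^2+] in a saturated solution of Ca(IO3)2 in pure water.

Ca(IO3)2(s) ⇌ Ca^2+(aq) + 2 IO3^-(aq)
Ksp = [Ca^2+][IO3^-]^2
With molar solubility s: [Ca^2+] = s, [IO3^-] = 2s.
Ksp = s(2s)^2 = 4s^3
Solving, s = (5.9 x 10^-7/4)^(1/3) = 5.28 × 10^-3 M
[Ca^2+] = s = 5.3 x 10^-3 M

[Ca^2+] = 5.3 × 10^-3 M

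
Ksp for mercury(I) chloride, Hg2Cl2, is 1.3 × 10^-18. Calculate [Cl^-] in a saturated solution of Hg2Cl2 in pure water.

Hg2Cl2(s) <=> Hg2^2+(aq) + 2 Cl^-(aq)
Ksp = [Hg2^2+][Cl^-]^2
If s mol/L of Hg2Cl2 dissolves, [Hg2^2+] = s and [Cl^-] = 2s.
Substituting: Ksp = s(2s)^2 = 4s^3
Solving, s = (1.3 × 10^-18/4)^(1/3) = 6.88 × 10^-7 M
[Cl^-] = 2s = 1.4 × 10^-6 M

1.4 x 10^-6 M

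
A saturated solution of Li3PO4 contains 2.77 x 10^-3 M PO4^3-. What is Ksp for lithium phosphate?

Ksp = 1.59 × 10^-9

Li3PO4(s) ⇌ 3 Li^+(aq) + PO4^3-(aq)
Stoichiometry gives [Li^+] = (3/1)[PO4^3-] = 8.310 x 10^-3 M.
Ksp = [Li^+]^3[PO4^3-]
Ksp = (8.310 × 10^-3)^3 × 2.77 x 10^-3 = 1.59 × 10^-9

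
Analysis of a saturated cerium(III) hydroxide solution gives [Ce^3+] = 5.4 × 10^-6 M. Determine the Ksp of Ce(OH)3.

Ksp = 2.3e-20

Ce(OH)3(s) ⇌ Ce^3+ + 3 OH^-
Stoichiometry gives [OH^-] = (3/1)[Ce^3+] = 1.62 x 10^-5 M.
Ksp = [Ce^3+][OH^-]^3
Ksp = 5.4 × 10^-6 × (1.62 × 10^-5)^3 = 2.3 × 10^-20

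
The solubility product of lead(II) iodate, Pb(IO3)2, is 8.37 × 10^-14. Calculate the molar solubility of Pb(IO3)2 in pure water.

2.76 × 10^-5 M

Pb(IO3)2(s) ⇌ Pb^2+ + 2 IO3^-
Ksp = [Pb^2+][IO3^-]^2
For each mole of Pb(IO3)2 that dissolves: [Pb^2+] = s, [IO3^-] = 2s.
Ksp = s(2s)^2 = 4s^3
Solving, s = (8.37 × 10^-14/4)^(1/3) = 2.76 x 10^-5 M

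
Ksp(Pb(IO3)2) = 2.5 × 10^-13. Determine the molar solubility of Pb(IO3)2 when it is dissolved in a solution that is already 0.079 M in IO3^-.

Pb(IO3)2(s) <=> Pb^2+(aq) + 2 IO3^-(aq)
Ksp = [Pb^2+][IO3^-]^2
Let s = moles of Pb(IO3)2 that dissolve per litre. [Pb^2+] = s, [IO3^-] = 0.079 + 2s ≈ 0.079 (since the IO3^- already present dominates).
Ksp ≈ s × (0.079)^2
s = 4.0 × 10^-11 M
Check: 2s = 8.0 x 10^-11 ≪ 0.079, so the approximation is valid.

4.0e-11 M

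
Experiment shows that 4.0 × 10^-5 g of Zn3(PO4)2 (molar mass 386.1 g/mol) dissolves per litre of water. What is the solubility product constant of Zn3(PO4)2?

Ksp ≈ 1.3e-33

Molar solubility s = (4.0 x 10^-5 g/L) / (386.1 g/mol) = 1.04 × 10^-7 M.
Zn3(PO4)2(s) ⇌ 3 Zn^2+(aq) + 2 PO4^3-(aq)
Let s = molar solubility. Then [Zn^2+] = 3s and [PO4^3-] = 2s.
Ksp = [Zn^2+]^3[PO4^3-]^2
Ksp = (3s)^3(2s)^2 = 108s^5
Ksp = 108 × (1.04 × 10^-7)^5 = 1.3 × 10^-33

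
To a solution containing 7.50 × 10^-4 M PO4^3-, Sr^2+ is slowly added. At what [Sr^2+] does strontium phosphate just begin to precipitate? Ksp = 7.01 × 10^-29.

[Sr^2+] = 4.99 × 10^-8 M

Sr3(PO4)2(s) ⇌ 3 Sr^2+ + 2 PO4^3-
Ksp = [Sr^2+]^3[PO4^3-]^2
Precipitation begins when Q = Ksp. With [PO4^3-] = 7.50 × 10^-4 M:
7.01 × 10^-29 = (7.50 × 10^-4)^2 × [Sr^2+]^3
[Sr^2+] = (7.01 × 10^-29 / 5.625 × 10^-7)^(1/3) = 4.99 × 10^-8 M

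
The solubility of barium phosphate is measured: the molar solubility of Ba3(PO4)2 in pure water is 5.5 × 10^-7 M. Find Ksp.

Ba3(PO4)2(s) ⇌ 3 Ba^2+ + 2 PO4^3-
If s mol/L of Ba3(PO4)2 dissolves, [Ba^2+] = 3s and [PO4^3-] = 2s.
Ksp = [Ba^2+]^3[PO4^3-]^2
Ksp = (3s)^3(2s)^2 = 108s^5
Ksp = 108 × (5.5 × 10^-7)^5 = 5.4 × 10^-30

Ksp ≈ 5.4 × 10^-30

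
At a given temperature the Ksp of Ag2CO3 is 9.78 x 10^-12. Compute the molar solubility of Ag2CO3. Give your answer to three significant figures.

s = 1.35 x 10^-4 M

Ag2CO3(s) ⇌ 2 Ag^+ + CO3^2-
Ksp = [Ag^+]^2[CO3^2-]
With molar solubility s: [Ag^+] = 2s, [CO3^2-] = s.
So Ksp = (2s)^2 × s = 4s^3
Solving, s = (9.78 x 10^-12/4)^(1/3) = 1.35 × 10^-4 M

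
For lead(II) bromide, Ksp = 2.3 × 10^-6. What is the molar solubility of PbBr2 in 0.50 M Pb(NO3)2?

s ≈ 1.1 x 10^-3 M

PbBr2(s) ⇌ Pb^2+ + 2 Br^-
Ksp = [Pb^2+][Br^-]^2
Let s be the molar solubility in this solution. [Pb^2+] = 0.50 + s ≈ 0.50, [Br^-] = 2s (common-ion effect: Pb^2+ is already 0.50 M).
Ksp ≈ 0.50 × (2s)^2
s = 1.1 x 10^-3 M
Check: s = 1.1 × 10^-3 ≪ 0.50, so the approximation is valid.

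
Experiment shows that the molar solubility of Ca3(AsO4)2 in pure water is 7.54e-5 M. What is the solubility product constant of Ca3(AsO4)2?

Ksp = 2.63 × 10^-19

Ca3(AsO4)2(s) <=> 3 Ca^2+(aq) + 2 AsO4^3-(aq)
Let s = molar solubility. Then [Ca^2+] = 3s and [AsO4^3-] = 2s.
Ksp = [Ca^2+]^3[AsO4^3-]^2
Substituting: Ksp = (3s)^3(2s)^2 = 108s^5
Ksp = 108 × (7.54 × 10^-5)^5 = 2.63 x 10^-19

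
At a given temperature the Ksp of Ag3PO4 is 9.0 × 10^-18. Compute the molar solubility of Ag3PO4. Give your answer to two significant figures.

Ag3PO4(s) ⇌ 3 Ag^+(aq) + PO4^3-(aq)
Ksp = [Ag^+]^3[PO4^3-]
Let s = molar solubility. Then [Ag^+] = 3s and [PO4^3-] = s.
So Ksp = (3s)^3 × s = 27s^4
Solving, s = (9.0 × 10^-18/27)^(1/4) = 2.4 × 10^-5 M

s ≈ 2.4e-5 M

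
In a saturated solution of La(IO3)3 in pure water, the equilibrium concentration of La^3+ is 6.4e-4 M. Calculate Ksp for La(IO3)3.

Ksp ≈ 4.5 × 10^-12

La(IO3)3(s) <=> La^3+ + 3 IO3^-
Stoichiometry gives [IO3^-] = (3/1)[La^3+] = 1.92 × 10^-3 M.
Ksp = [La^3+][IO3^-]^3
Ksp = 6.4 × 10^-4 × (1.92 × 10^-3)^3 = 4.5 x 10^-12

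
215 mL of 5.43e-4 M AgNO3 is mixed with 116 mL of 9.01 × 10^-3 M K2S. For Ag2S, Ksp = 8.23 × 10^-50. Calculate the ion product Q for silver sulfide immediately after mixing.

Total volume = 215 + 116 = 331 mL.
[Ag^+] = 5.43 × 10^-4 × (215/331) = 3.527 × 10^-4 M
[S^2-] = 9.01 x 10^-3 × (116/331) = 3.158 × 10^-3 M
Ag2S(s) ⇌ 2 Ag^+(aq) + S^2-(aq), so Q = [Ag^+]^2[S^2-]
Q = (3.527 x 10^-4)^2(3.158 x 10^-3) = 3.93 x 10^-10
Q > Ksp, so Ag2S will precipitate.

Q ≈ 3.93 × 10^-10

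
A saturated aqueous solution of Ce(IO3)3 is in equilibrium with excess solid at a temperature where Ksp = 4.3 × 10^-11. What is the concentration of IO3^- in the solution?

[IO3^-] ≈ 3.4e-3 M

Ce(IO3)3(s) ⇌ Ce^3+ + 3 IO3^-
Ksp = [Ce^3+][IO3^-]^3
Let s = molar solubility. Then [Ce^3+] = s and [IO3^-] = 3s.
So Ksp = s × (3s)^3 = 27s^4
s^4 = 4.3 × 10^-11 / 27, so s = 1.12 x 10^-3 M
[IO3^-] = 3s = 3.4 x 10^-3 M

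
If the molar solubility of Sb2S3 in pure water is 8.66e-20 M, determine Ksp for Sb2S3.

Ksp ≈ 5.26 × 10^-94

Sb2S3(s) ⇌ 2 Sb^3+ + 3 S^2-
Let s = molar solubility. Then [Sb^3+] = 2s and [S^2-] = 3s.
Ksp = [Sb^3+]^2[S^2-]^3
So Ksp = (2s)^2 × (3s)^3 = 108s^5
Ksp = 108 × (8.66 x 10^-20)^5 = 5.26 × 10^-94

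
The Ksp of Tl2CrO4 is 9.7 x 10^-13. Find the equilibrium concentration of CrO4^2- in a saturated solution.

Tl2CrO4(s) <=> 2 Tl^+ + CrO4^2-
Ksp = [Tl^+]^2[CrO4^2-]
For each mole of Tl2CrO4 that dissolves: [Tl^+] = 2s, [CrO4^2-] = s.
Substituting: Ksp = (2s)^2s = 4s^3
Solving, s = (9.7 x 10^-13/4)^(1/3) = 6.24 × 10^-5 M
[CrO4^2-] = s = 6.2 x 10^-5 M

[CrO4^2-] = 6.2e-5 M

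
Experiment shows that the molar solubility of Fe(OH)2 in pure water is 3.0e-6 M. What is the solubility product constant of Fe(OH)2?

1.1 × 10^-16

Fe(OH)2(s) ⇌ Fe^2+ + 2 OH^-
For each mole of Fe(OH)2 that dissolves: [Fe^2+] = s, [OH^-] = 2s.
Ksp = [Fe^2+][OH^-]^2
Substituting: Ksp = s(2s)^2 = 4s^3
With s = 3.0 × 10^-6: Ksp = 1.1 × 10^-16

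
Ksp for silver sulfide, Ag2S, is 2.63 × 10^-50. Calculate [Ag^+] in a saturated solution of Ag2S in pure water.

3.75e-17 M

Ag2S(s) ⇌ 2 Ag^+ + S^2-
Ksp = [Ag^+]^2[S^2-]
For each mole of Ag2S that dissolves: [Ag^+] = 2s, [S^2-] = s.
Substituting: Ksp = (2s)^2s = 4s^3
s^3 = 2.63 × 10^-50 / 4, so s = 1.873 × 10^-17 M
[Ag^+] = 2s = 3.75 x 10^-17 M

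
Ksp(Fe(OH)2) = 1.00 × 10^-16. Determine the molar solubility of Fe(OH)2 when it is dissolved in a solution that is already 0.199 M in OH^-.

Fe(OH)2(s) ⇌ Fe^2+(aq) + 2 OH^-(aq)
Ksp = [Fe^2+][OH^-]^2
Let s = moles of Fe(OH)2 that dissolve per litre. [Fe^2+] = s, [OH^-] = 0.199 + 2s ≈ 0.199 (since the OH^- already present dominates).
Ksp ≈ s × (0.199)^2
s = 2.53 × 10^-15 M
Check: 2s = 5.1 × 10^-15 ≪ 0.199, so the approximation is valid.

2.53 x 10^-15 M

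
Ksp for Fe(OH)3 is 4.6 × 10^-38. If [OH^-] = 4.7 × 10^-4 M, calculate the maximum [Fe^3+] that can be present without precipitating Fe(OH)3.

Fe(OH)3(s) ⇌ Fe^3+(aq) + 3 OH^-(aq)
Ksp = [Fe^3+][OH^-]^3
Precipitation begins when Q = Ksp. With [OH^-] = 4.7 × 10^-4 M:
4.6 × 10^-38 = (4.7 × 10^-4)^3 × [Fe^3+]
[Fe^3+] = (4.6 × 10^-38 / 1.04 × 10^-10) = 4.4 x 10^-28 M

[Fe^3+] ≈ 4.4e-28 M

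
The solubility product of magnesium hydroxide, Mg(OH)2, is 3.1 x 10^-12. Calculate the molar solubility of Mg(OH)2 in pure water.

Mg(OH)2(s) ⇌ Mg^2+(aq) + 2 OH^-(aq)
Ksp = [Mg^2+][OH^-]^2
If s mol/L of Mg(OH)2 dissolves, [Mg^2+] = s and [OH^-] = 2s.
Ksp = s(2s)^2 = 4s^3
s = (3.1 x 10^-12 / 4)^(1/3) = 9.2 × 10^-5 M

s = 9.2e-5 M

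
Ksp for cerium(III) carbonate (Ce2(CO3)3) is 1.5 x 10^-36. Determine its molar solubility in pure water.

Ce2(CO3)3(s) <=> 2 Ce^3+ + 3 CO3^2-
Ksp = [Ce^3+]^2[CO3^2-]^3
With molar solubility s: [Ce^3+] = 2s, [CO3^2-] = 3s.
Substituting: Ksp = (2s)^2(3s)^3 = 108s^5
s^5 = 1.5 x 10^-36 / 108, so s = 2.7 × 10^-8 M

s = 2.7e-8 M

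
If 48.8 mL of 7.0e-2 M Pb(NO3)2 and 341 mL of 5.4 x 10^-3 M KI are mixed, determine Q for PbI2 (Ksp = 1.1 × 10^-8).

2.0e-7

Total volume = 48.8 + 341 = 389.8 mL.
[Pb^2+] = 7.0 × 10^-2 × (48.8/389.8) = 8.76 × 10^-3 M
[I^-] = 5.4 x 10^-3 × (341/389.8) = 4.72 x 10^-3 M
PbI2(s) ⇌ Pb^2+ + 2 I^-, so Q = [Pb^2+][I^-]^2
Q = (8.76 × 10^-3)(4.72 × 10^-3)^2 = 2.0 x 10^-7
Q > Ksp, so PbI2 will precipitate.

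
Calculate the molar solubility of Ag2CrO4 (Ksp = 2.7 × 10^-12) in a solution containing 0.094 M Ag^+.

3.1e-10 M

Ag2CrO4(s) ⇌ 2 Ag^+(aq) + CrO4^2-(aq)
Ksp = [Ag^+]^2[CrO4^2-]
If s mol/L dissolves here, [Ag^+] = 0.094 + 2s ≈ 0.094, [CrO4^2-] = s (since the Ag^+ already present dominates).
Ksp ≈ (0.094)^2 × s
s = 3.1 × 10^-10 M
Check: 2s = 6.1 × 10^-10 ≪ 0.094, so the approximation is valid.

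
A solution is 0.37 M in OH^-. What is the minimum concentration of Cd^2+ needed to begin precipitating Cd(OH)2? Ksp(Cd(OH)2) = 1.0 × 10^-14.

7.3 × 10^-14 M

Cd(OH)2(s) <=> Cd^2+ + 2 OH^-
Ksp = [Cd^2+][OH^-]^2
Precipitation begins when Q = Ksp. With [OH^-] = 0.37 M:
1.0 × 10^-14 = (0.37)^2 × [Cd^2+]
[Cd^2+] = (1.0 × 10^-14 / 1.37 x 10^-1) = 7.3 × 10^-14 M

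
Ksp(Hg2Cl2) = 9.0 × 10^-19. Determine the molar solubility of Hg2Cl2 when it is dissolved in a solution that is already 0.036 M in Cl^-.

Hg2Cl2(s) ⇌ Hg2^2+(aq) + 2 Cl^-(aq)
Ksp = [Hg2^2+][Cl^-]^2
If s mol/L dissolves here, [Hg2^2+] = s, [Cl^-] = 0.036 + 2s ≈ 0.036 (Ksp is small, so little additional dissolves).
Ksp ≈ s × (0.036)^2
s = 6.9 x 10^-16 M
Check: 2s = 1.4 x 10^-15 ≪ 0.036, so the approximation is valid.

6.9 × 10^-16 M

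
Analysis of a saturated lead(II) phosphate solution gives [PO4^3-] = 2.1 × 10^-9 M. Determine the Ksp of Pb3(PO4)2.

Ksp ≈ 1.4e-43

Pb3(PO4)2(s) ⇌ 3 Pb^2+(aq) + 2 PO4^3-(aq)
Stoichiometry gives [Pb^2+] = (3/2)[PO4^3-] = 3.15 x 10^-9 M.
Ksp = [Pb^2+]^3[PO4^3-]^2
Ksp = (3.15 × 10^-9)^3 × (2.1 × 10^-9)^2 = 1.4 × 10^-43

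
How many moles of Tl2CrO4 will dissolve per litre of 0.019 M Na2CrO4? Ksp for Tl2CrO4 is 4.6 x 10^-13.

Tl2CrO4(s) ⇌ 2 Tl^+(aq) + CrO4^2-(aq)
Ksp = [Tl^+]^2[CrO4^2-]
If s mol/L dissolves here, [Tl^+] = 2s, [CrO4^2-] = 0.019 + s ≈ 0.019 (Ksp is small, so little additional dissolves).
Ksp ≈ (2s)^2 × 0.019
s = 2.5 × 10^-6 M
Check: s = 2.5 × 10^-6 ≪ 0.019, so the approximation is valid.

2.5 × 10^-6 M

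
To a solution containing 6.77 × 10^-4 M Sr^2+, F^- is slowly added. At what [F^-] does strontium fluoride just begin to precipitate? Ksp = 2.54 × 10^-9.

SrF2(s) ⇌ Sr^2+(aq) + 2 F^-(aq)
Ksp = [Sr^2+][F^-]^2
Precipitation begins when Q = Ksp. With [Sr^2+] = 6.77 × 10^-4 M:
2.54 × 10^-9 = (6.77 × 10^-4) × [F^-]^2
[F^-] = (2.54 × 10^-9 / 6.77 × 10^-4)^(1/2) = 1.94 x 10^-3 M

[F^-] ≈ 1.94 × 10^-3 M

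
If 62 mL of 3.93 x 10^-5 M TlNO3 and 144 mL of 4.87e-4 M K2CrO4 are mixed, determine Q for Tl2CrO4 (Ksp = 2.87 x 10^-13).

Q = 4.76 x 10^-14

Total volume = 62 + 144 = 206 mL.
[Tl^+] = 3.93 x 10^-5 × (62/206) = 1.183 × 10^-5 M
[CrO4^2-] = 4.87 x 10^-4 × (144/206) = 3.404 × 10^-4 M
Tl2CrO4(s) <=> 2 Tl^+(aq) + CrO4^2-(aq), so Q = [Tl^+]^2[CrO4^2-]
Q = (1.183 × 10^-5)^2(3.404 × 10^-4) = 4.76 × 10^-14
Q < Ksp, so no precipitate of Tl2CrO4 forms.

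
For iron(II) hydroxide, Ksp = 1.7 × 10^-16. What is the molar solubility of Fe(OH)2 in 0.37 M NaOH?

Fe(OH)2(s) ⇌ Fe^2+(aq) + 2 OH^-(aq)
Ksp = [Fe^2+][OH^-]^2
If s mol/L dissolves here, [Fe^2+] = s, [OH^-] = 0.37 + 2s ≈ 0.37 (since OH^- from NaOH dominates).
Ksp ≈ s × (0.37)^2
s = 1.2 x 10^-15 M
Check: 2s = 2.5 x 10^-15 ≪ 0.37, so the approximation is valid.

1.2 x 10^-15 M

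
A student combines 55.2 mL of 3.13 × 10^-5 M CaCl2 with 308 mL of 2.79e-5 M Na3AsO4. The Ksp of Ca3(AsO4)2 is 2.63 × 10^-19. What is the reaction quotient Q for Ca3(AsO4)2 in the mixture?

6.03 x 10^-26

Total volume = 55.2 + 308 = 363.2 mL.
[Ca^2+] = 3.13 x 10^-5 × (55.2/363.2) = 4.757 × 10^-6 M
[AsO4^3-] = 2.79 × 10^-5 × (308/363.2) = 2.366 × 10^-5 M
Ca3(AsO4)2(s) <=> 3 Ca^2+ + 2 AsO4^3-, so Q = [Ca^2+]^3[AsO4^3-]^2
Q = (4.757 × 10^-6)^3(2.366 × 10^-5)^2 = 6.03 × 10^-26
Q < Ksp, so no precipitate of Ca3(AsO4)2 forms.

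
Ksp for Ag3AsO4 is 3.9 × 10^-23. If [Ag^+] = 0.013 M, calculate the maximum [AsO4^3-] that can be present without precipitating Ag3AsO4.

[AsO4^3-] = 1.8 x 10^-17 M

Ag3AsO4(s) ⇌ 3 Ag^+ + AsO4^3-
Ksp = [Ag^+]^3[AsO4^3-]
Precipitation begins when Q = Ksp. With [Ag^+] = 0.013 M:
3.9 × 10^-23 = (0.013)^3 × [AsO4^3-]
[AsO4^3-] = (3.9 × 10^-23 / 2.20 × 10^-6) = 1.8 × 10^-17 M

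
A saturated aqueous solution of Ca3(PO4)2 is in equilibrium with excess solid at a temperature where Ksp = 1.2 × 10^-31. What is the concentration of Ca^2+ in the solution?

Ca3(PO4)2(s) <=> 3 Ca^2+(aq) + 2 PO4^3-(aq)
Ksp = [Ca^2+]^3[PO4^3-]^2
If s mol/L of Ca3(PO4)2 dissolves, [Ca^2+] = 3s and [PO4^3-] = 2s.
Substituting: Ksp = (3s)^3(2s)^2 = 108s^5
Solving, s = (1.2 × 10^-31/108)^(1/5) = 2.57 x 10^-7 M
[Ca^2+] = 3s = 7.7 × 10^-7 M

[Ca^2+] = 7.7e-7 M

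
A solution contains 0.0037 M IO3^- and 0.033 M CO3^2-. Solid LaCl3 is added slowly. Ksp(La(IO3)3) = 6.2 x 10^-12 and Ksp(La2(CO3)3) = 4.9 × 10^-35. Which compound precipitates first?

Precipitation of each salt starts when its ion product equals its Ksp.
For La(IO3)3: 6.2 x 10^-12 = (0.0037)^3 × [La^3+]  ⇒  [La^3+] = 1.2 x 10^-4 M.
For La2(CO3)3: 4.9 × 10^-35 = (0.033)^3 × [La^3+]^2  ⇒  [La^3+] = 1.2 × 10^-15 M.
The salt with the lower threshold [La^3+] precipitates first: La2(CO3)3.

La2(CO3)3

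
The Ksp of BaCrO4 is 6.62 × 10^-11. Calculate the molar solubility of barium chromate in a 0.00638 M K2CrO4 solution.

BaCrO4(s) ⇌ Ba^2+ + CrO4^2-
Ksp = [Ba^2+][CrO4^2-]
Let s = moles of BaCrO4 that dissolve per litre. [Ba^2+] = s, [CrO4^2-] = 0.00638 + s ≈ 0.00638 (since CrO4^2- from K2CrO4 dominates).
Ksp ≈ s × 0.00638
s = 1.04 x 10^-8 M
Check: s = 1.0 × 10^-8 ≪ 0.00638, so the approximation is valid.

1.04 x 10^-8 M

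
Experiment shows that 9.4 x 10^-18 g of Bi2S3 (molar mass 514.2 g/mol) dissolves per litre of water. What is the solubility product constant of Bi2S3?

2.2e-97

Molar solubility s = (9.4 × 10^-18 g/L) / (514.2 g/mol) = 1.83 × 10^-20 M.
Bi2S3(s) ⇌ 2 Bi^3+(aq) + 3 S^2-(aq)
For each mole of Bi2S3 that dissolves: [Bi^3+] = 2s, [S^2-] = 3s.
Ksp = [Bi^3+]^2[S^2-]^3
Substituting: Ksp = (2s)^2(3s)^3 = 108s^5
Ksp = 108 × (1.83 × 10^-20)^5 = 2.2 × 10^-97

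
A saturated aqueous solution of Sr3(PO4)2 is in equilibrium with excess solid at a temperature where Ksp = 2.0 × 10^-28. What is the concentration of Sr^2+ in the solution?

[Sr^2+] = 3.4e-6 M

Sr3(PO4)2(s) <=> 3 Sr^2+ + 2 PO4^3-
Ksp = [Sr^2+]^3[PO4^3-]^2
Let s = molar solubility. Then [Sr^2+] = 3s and [PO4^3-] = 2s.
So Ksp = (3s)^3 × (2s)^2 = 108s^5
s^5 = 2.0 × 10^-28 / 108, so s = 1.13 × 10^-6 M
[Sr^2+] = 3s = 3.4 × 10^-6 M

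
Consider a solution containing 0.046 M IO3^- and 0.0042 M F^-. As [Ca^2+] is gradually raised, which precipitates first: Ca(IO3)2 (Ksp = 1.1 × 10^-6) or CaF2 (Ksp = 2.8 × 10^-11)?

Precipitation of each salt starts when its ion product equals its Ksp.
For Ca(IO3)2: 1.1 × 10^-6 = (0.046)^2 × [Ca^2+]  ⇒  [Ca^2+] = 5.2 × 10^-4 M.
For CaF2: 2.8 × 10^-11 = (0.0042)^2 × [Ca^2+]  ⇒  [Ca^2+] = 1.6 x 10^-6 M.
The salt with the lower threshold [Ca^2+] precipitates first: CaF2.

CaF2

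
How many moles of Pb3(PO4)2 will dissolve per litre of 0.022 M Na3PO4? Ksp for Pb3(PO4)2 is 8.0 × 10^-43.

s ≈ 3.9 × 10^-14 M

Pb3(PO4)2(s) ⇌ 3 Pb^2+ + 2 PO4^3-
Ksp = [Pb^2+]^3[PO4^3-]^2
Let s = moles of Pb3(PO4)2 that dissolve per litre. [Pb^2+] = 3s, [PO4^3-] = 0.022 + 2s ≈ 0.022 (since PO4^3- from Na3PO4 dominates).
Ksp ≈ (3s)^3 × (0.022)^2
s = 3.9 x 10^-14 M
Check: 2s = 7.9 × 10^-14 ≪ 0.022, so the approximation is valid.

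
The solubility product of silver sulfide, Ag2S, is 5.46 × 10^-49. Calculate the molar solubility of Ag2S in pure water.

5.15e-17 M

Ag2S(s) ⇌ 2 Ag^+(aq) + S^2-(aq)
Ksp = [Ag^+]^2[S^2-]
Let s = molar solubility. Then [Ag^+] = 2s and [S^2-] = s.
Substituting: Ksp = (2s)^2s = 4s^3
s = (5.46 × 10^-49 / 4)^(1/3) = 5.15 × 10^-17 M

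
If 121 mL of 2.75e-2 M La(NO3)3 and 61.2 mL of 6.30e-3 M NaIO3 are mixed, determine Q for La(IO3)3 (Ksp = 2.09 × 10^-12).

Total volume = 121 + 61.2 = 182.2 mL.
[La^3+] = 2.75 × 10^-2 × (121/182.2) = 1.826 × 10^-2 M
[IO3^-] = 6.30 × 10^-3 × (61.2/182.2) = 2.116 × 10^-3 M
La(IO3)3(s) ⇌ La^3+ + 3 IO3^-, so Q = [La^3+][IO3^-]^3
Q = (1.826 × 10^-2)(2.116 x 10^-3)^3 = 1.73 × 10^-10
Q > Ksp, so La(IO3)3 will precipitate.

1.73 × 10^-10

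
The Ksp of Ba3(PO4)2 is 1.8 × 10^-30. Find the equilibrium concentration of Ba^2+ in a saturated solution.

Ba3(PO4)2(s) <=> 3 Ba^2+(aq) + 2 PO4^3-(aq)
Ksp = [Ba^2+]^3[PO4^3-]^2
With molar solubility s: [Ba^2+] = 3s, [PO4^3-] = 2s.
So Ksp = (3s)^3 × (2s)^2 = 108s^5
s = (1.8 × 10^-30 / 108)^(1/5) = 4.41 x 10^-7 M
[Ba^2+] = 3s = 1.3 x 10^-6 M

[Ba^2+] = 1.3e-6 M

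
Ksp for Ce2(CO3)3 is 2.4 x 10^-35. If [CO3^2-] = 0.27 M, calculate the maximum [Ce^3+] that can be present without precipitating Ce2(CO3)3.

Ce2(CO3)3(s) <=> 2 Ce^3+(aq) + 3 CO3^2-(aq)
Ksp = [Ce^3+]^2[CO3^2-]^3
Precipitation begins when Q = Ksp. With [CO3^2-] = 0.27 M:
2.4 x 10^-35 = (0.27)^3 × [Ce^3+]^2
[Ce^3+] = (2.4 x 10^-35 / 1.97 x 10^-2)^(1/2) = 3.5 x 10^-17 M

[Ce^3+] ≈ 3.5 x 10^-17 M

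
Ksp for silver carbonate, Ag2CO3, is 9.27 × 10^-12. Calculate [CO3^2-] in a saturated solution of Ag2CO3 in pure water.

1.32 × 10^-4 M

Ag2CO3(s) ⇌ 2 Ag^+ + CO3^2-
Ksp = [Ag^+]^2[CO3^2-]
With molar solubility s: [Ag^+] = 2s, [CO3^2-] = s.
Substituting: Ksp = (2s)^2s = 4s^3
s^3 = 9.27 × 10^-12 / 4, so s = 1.323 x 10^-4 M
[CO3^2-] = s = 1.32 × 10^-4 M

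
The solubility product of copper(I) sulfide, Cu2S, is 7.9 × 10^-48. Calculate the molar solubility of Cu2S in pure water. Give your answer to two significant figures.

Cu2S(s) ⇌ 2 Cu^+(aq) + S^2-(aq)
Ksp = [Cu^+]^2[S^2-]
For each mole of Cu2S that dissolves: [Cu^+] = 2s, [S^2-] = s.
Substituting: Ksp = (2s)^2s = 4s^3
Solving, s = (7.9 × 10^-48/4)^(1/3) = 1.3 × 10^-16 M

1.3 x 10^-16 M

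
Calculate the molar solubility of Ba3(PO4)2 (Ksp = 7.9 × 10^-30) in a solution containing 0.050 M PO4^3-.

Ba3(PO4)2(s) <=> 3 Ba^2+ + 2 PO4^3-
Ksp = [Ba^2+]^3[PO4^3-]^2
Let s be the molar solubility in this solution. [Ba^2+] = 3s, [PO4^3-] = 0.050 + 2s ≈ 0.050 (common-ion effect: PO4^3- is already 0.050 M).
Ksp ≈ (3s)^3 × (0.050)^2
s = 4.9 × 10^-10 M
Check: 2s = 9.8 × 10^-10 ≪ 0.050, so the approximation is valid.

s ≈ 4.9 × 10^-10 M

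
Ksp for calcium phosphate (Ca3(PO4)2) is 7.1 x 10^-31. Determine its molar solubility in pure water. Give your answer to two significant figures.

3.7 × 10^-7 M

Ca3(PO4)2(s) ⇌ 3 Ca^2+(aq) + 2 PO4^3-(aq)
Ksp = [Ca^2+]^3[PO4^3-]^2
For each mole of Ca3(PO4)2 that dissolves: [Ca^2+] = 3s, [PO4^3-] = 2s.
So Ksp = (3s)^3 × (2s)^2 = 108s^5
s = (7.1 x 10^-31 / 108)^(1/5) = 3.7 × 10^-7 M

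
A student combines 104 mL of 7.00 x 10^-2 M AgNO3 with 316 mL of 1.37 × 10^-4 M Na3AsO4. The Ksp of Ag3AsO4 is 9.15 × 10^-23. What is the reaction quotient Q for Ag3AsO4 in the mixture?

Q = 5.37e-10

Total volume = 104 + 316 = 420 mL.
[Ag^+] = 7.00 × 10^-2 × (104/420) = 1.733 × 10^-2 M
[AsO4^3-] = 1.37 x 10^-4 × (316/420) = 1.031 × 10^-4 M
Ag3AsO4(s) ⇌ 3 Ag^+ + AsO4^3-, so Q = [Ag^+]^3[AsO4^3-]
Q = (1.733 x 10^-2)^3(1.031 x 10^-4) = 5.37 x 10^-10
Q > Ksp, so Ag3AsO4 will precipitate.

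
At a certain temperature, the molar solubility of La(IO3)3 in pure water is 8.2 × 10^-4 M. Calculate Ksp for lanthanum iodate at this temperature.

1.2e-11

La(IO3)3(s) <=> La^3+ + 3 IO3^-
If s mol/L of La(IO3)3 dissolves, [La^3+] = s and [IO3^-] = 3s.
Ksp = [La^3+][IO3^-]^3
Substituting: Ksp = s(3s)^3 = 27s^4
Ksp = 27 × (8.2 x 10^-4)^4 = 1.2 x 10^-11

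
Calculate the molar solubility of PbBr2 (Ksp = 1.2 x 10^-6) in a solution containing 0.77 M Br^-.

s ≈ 2.0 x 10^-6 M

PbBr2(s) ⇌ Pb^2+(aq) + 2 Br^-(aq)
Ksp = [Pb^2+][Br^-]^2
Let s be the molar solubility in this solution. [Pb^2+] = s, [Br^-] = 0.77 + 2s ≈ 0.77 (common-ion effect: Br^- is already 0.77 M).
Ksp ≈ s × (0.77)^2
s = 2.0 × 10^-6 M
Check: 2s = 4.0 x 10^-6 ≪ 0.77, so the approximation is valid.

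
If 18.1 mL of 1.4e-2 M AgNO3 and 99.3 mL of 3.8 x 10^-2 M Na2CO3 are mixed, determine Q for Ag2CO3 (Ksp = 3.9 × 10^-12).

Total volume = 18.1 + 99.3 = 117.4 mL.
[Ag^+] = 1.4 × 10^-2 × (18.1/117.4) = 2.16 × 10^-3 M
[CO3^2-] = 3.8 x 10^-2 × (99.3/117.4) = 3.21 x 10^-2 M
Ag2CO3(s) ⇌ 2 Ag^+(aq) + CO3^2-(aq), so Q = [Ag^+]^2[CO3^2-]
Q = (2.16 × 10^-3)^2(3.21 x 10^-2) = 1.5 × 10^-7
Q > Ksp, so Ag2CO3 will precipitate.

Q ≈ 1.5 x 10^-7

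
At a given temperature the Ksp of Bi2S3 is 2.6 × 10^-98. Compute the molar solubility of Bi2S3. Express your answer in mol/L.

s ≈ 1.2 × 10^-20 M

Bi2S3(s) ⇌ 2 Bi^3+ + 3 S^2-
Ksp = [Bi^3+]^2[S^2-]^3
If s mol/L of Bi2S3 dissolves, [Bi^3+] = 2s and [S^2-] = 3s.
Substituting: Ksp = (2s)^2(3s)^3 = 108s^5
s = (2.6 × 10^-98 / 108)^(1/5) = 1.2 x 10^-20 M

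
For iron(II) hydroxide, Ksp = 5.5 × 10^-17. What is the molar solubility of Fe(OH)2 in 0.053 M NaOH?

Fe(OH)2(s) ⇌ Fe^2+ + 2 OH^-
Ksp = [Fe^2+][OH^-]^2
If s mol/L dissolves here, [Fe^2+] = s, [OH^-] = 0.053 + 2s ≈ 0.053 (common-ion effect: OH^- is already 0.053 M).
Ksp ≈ s × (0.053)^2
s = 2.0 x 10^-14 M
Check: 2s = 3.9 x 10^-14 ≪ 0.053, so the approximation is valid.

s ≈ 2.0 × 10^-14 M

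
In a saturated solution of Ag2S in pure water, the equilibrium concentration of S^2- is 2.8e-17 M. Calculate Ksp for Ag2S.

8.8 × 10^-50

Ag2S(s) ⇌ 2 Ag^+ + S^2-
Stoichiometry gives [Ag^+] = (2/1)[S^2-] = 5.60 × 10^-17 M.
Ksp = [Ag^+]^2[S^2-]
Ksp = (5.60 x 10^-17)^2 × 2.8 × 10^-17 = 8.8 × 10^-50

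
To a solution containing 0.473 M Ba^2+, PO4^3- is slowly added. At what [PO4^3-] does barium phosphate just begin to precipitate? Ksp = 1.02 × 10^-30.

3.10 x 10^-15 M

Ba3(PO4)2(s) <=> 3 Ba^2+(aq) + 2 PO4^3-(aq)
Ksp = [Ba^2+]^3[PO4^3-]^2
Precipitation begins when Q = Ksp. With [Ba^2+] = 0.473 M:
1.02 × 10^-30 = (0.473)^3 × [PO4^3-]^2
[PO4^3-] = (1.02 × 10^-30 / 1.058 × 10^-1)^(1/2) = 3.10 × 10^-15 M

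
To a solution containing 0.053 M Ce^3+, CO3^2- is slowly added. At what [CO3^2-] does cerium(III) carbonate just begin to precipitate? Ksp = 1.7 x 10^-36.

[CO3^2-] = 8.5 × 10^-12 M

Ce2(CO3)3(s) ⇌ 2 Ce^3+ + 3 CO3^2-
Ksp = [Ce^3+]^2[CO3^2-]^3
Precipitation begins when Q = Ksp. With [Ce^3+] = 0.053 M:
1.7 x 10^-36 = (0.053)^2 × [CO3^2-]^3
[CO3^2-] = (1.7 x 10^-36 / 2.81 × 10^-3)^(1/3) = 8.5 × 10^-12 M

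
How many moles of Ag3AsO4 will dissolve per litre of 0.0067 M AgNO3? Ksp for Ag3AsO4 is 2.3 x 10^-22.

s ≈ 7.6 × 10^-16 M

Ag3AsO4(s) <=> 3 Ag^+(aq) + AsO4^3-(aq)
Ksp = [Ag^+]^3[AsO4^3-]
Let s be the molar solubility in this solution. [Ag^+] = 0.0067 + 3s ≈ 0.0067, [AsO4^3-] = s (Ksp is small, so little additional dissolves).
Ksp ≈ (0.0067)^3 × s
s = 7.6 × 10^-16 M
Check: 3s = 2.3 × 10^-15 ≪ 0.0067, so the approximation is valid.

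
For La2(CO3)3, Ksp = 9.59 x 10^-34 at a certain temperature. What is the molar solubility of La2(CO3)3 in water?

La2(CO3)3(s) ⇌ 2 La^3+ + 3 CO3^2-
Ksp = [La^3+]^2[CO3^2-]^3
With molar solubility s: [La^3+] = 2s, [CO3^2-] = 3s.
Substituting: Ksp = (2s)^2(3s)^3 = 108s^5
Solving, s = (9.59 x 10^-34/108)^(1/5) = 9.77 x 10^-8 M

s ≈ 9.77 x 10^-8 M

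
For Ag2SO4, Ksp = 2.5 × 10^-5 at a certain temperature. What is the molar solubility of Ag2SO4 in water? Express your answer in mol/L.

Ag2SO4(s) ⇌ 2 Ag^+ + SO4^2-
Ksp = [Ag^+]^2[SO4^2-]
For each mole of Ag2SO4 that dissolves: [Ag^+] = 2s, [SO4^2-] = s.
Substituting: Ksp = (2s)^2s = 4s^3
Solving, s = (2.5 × 10^-5/4)^(1/3) = 1.8 x 10^-2 M

s = 0.018 M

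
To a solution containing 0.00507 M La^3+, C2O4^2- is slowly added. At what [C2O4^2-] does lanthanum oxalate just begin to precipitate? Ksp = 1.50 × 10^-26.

8.36e-8 M

La2(C2O4)3(s) <=> 2 La^3+ + 3 C2O4^2-
Ksp = [La^3+]^2[C2O4^2-]^3
Precipitation begins when Q = Ksp. With [La^3+] = 0.00507 M:
1.50 × 10^-26 = (0.00507)^2 × [C2O4^2-]^3
[C2O4^2-] = (1.50 × 10^-26 / 2.570 × 10^-5)^(1/3) = 8.36 × 10^-8 M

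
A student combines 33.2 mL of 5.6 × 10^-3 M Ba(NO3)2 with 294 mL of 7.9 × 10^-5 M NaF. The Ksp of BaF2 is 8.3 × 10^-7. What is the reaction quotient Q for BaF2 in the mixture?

Total volume = 33.2 + 294 = 327.2 mL.
[Ba^2+] = 5.6 × 10^-3 × (33.2/327.2) = 5.68 × 10^-4 M
[F^-] = 7.9 x 10^-5 × (294/327.2) = 7.10 × 10^-5 M
BaF2(s) <=> Ba^2+ + 2 F^-, so Q = [Ba^2+][F^-]^2
Q = (5.68 × 10^-4)(7.10 × 10^-5)^2 = 2.9 × 10^-12
Q < Ksp, so no precipitate of BaF2 forms.

Q ≈ 2.9 x 10^-12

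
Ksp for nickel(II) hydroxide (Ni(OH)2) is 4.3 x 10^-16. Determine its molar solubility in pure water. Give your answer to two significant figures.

Ni(OH)2(s) ⇌ Ni^2+ + 2 OH^-
Ksp = [Ni^2+][OH^-]^2
Let s = molar solubility. Then [Ni^2+] = s and [OH^-] = 2s.
So Ksp = s × (2s)^2 = 4s^3
Solving, s = (4.3 x 10^-16/4)^(1/3) = 4.8 × 10^-6 M

s ≈ 4.8 × 10^-6 M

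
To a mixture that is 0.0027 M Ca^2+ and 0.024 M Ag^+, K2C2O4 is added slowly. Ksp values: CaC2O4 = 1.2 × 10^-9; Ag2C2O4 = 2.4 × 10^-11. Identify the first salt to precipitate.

Each salt begins to precipitate when Q = Ksp, i.e. when [C2O4^2-] reaches its threshold.
For CaC2O4: 1.2 × 10^-9 = 0.0027 × [C2O4^2-]  ⇒  [C2O4^2-] = 4.4 × 10^-7 M.
For Ag2C2O4: 2.4 × 10^-11 = (0.024)^2 × [C2O4^2-]  ⇒  [C2O4^2-] = 4.2 × 10^-8 M.
The salt with the lower threshold [C2O4^2-] precipitates first: Ag2C2O4.

Ag2C2O4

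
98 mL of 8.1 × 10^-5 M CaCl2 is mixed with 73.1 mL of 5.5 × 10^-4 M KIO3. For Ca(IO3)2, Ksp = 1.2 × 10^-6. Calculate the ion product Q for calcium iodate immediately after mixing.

2.6e-12

Total volume = 98 + 73.1 = 171.1 mL.
[Ca^2+] = 8.1 x 10^-5 × (98/171.1) = 4.64 × 10^-5 M
[IO3^-] = 5.5 × 10^-4 × (73.1/171.1) = 2.35 x 10^-4 M
Ca(IO3)2(s) ⇌ Ca^2+(aq) + 2 IO3^-(aq), so Q = [Ca^2+][IO3^-]^2
Q = (4.64 × 10^-5)(2.35 x 10^-4)^2 = 2.6 x 10^-12
Q < Ksp, so no precipitate of Ca(IO3)2 forms.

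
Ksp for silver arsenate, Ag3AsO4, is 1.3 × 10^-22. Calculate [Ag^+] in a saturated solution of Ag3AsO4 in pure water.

Ag3AsO4(s) <=> 3 Ag^+ + AsO4^3-
Ksp = [Ag^+]^3[AsO4^3-]
With molar solubility s: [Ag^+] = 3s, [AsO4^3-] = s.
So Ksp = (3s)^3 × s = 27s^4
s = (1.3 × 10^-22 / 27)^(1/4) = 1.48 × 10^-6 M
[Ag^+] = 3s = 4.4 × 10^-6 M

4.4 x 10^-6 M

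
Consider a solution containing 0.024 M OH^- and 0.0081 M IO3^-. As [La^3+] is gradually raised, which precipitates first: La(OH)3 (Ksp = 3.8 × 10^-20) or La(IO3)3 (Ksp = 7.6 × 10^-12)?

Each salt begins to precipitate when Q = Ksp, i.e. when [La^3+] reaches its threshold.
For La(OH)3: 3.8 × 10^-20 = (0.024)^3 × [La^3+]  ⇒  [La^3+] = 2.7 x 10^-15 M.
For La(IO3)3: 7.6 × 10^-12 = (0.0081)^3 × [La^3+]  ⇒  [La^3+] = 1.4 × 10^-5 M.
The salt with the lower threshold [La^3+] precipitates first: La(OH)3.

La(OH)3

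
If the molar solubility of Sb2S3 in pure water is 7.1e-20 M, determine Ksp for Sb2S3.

Sb2S3(s) ⇌ 2 Sb^3+ + 3 S^2-
If s mol/L of Sb2S3 dissolves, [Sb^3+] = 2s and [S^2-] = 3s.
Ksp = [Sb^3+]^2[S^2-]^3
So Ksp = (2s)^2 × (3s)^3 = 108s^5
With s = 7.1 × 10^-20: Ksp = 1.9 × 10^-94

Ksp ≈ 1.9 × 10^-94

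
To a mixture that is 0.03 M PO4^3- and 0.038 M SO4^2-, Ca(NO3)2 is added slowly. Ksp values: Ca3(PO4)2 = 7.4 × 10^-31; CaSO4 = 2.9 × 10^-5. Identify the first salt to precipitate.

Each salt begins to precipitate when Q = Ksp, i.e. when [Ca^2+] reaches its threshold.
For Ca3(PO4)2: 7.4 × 10^-31 = (0.03)^2 × [Ca^2+]^3  ⇒  [Ca^2+] = 9.4 x 10^-10 M.
For CaSO4: 2.9 × 10^-5 = 0.038 × [Ca^2+]  ⇒  [Ca^2+] = 7.6 × 10^-4 M.
The salt with the lower threshold [Ca^2+] precipitates first: Ca3(PO4)2.

Ca3(PO4)2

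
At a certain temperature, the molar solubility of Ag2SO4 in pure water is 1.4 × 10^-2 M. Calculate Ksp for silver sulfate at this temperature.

Ag2SO4(s) ⇌ 2 Ag^+ + SO4^2-
With molar solubility s: [Ag^+] = 2s, [SO4^2-] = s.
Ksp = [Ag^+]^2[SO4^2-]
Ksp = (2s)^2s = 4s^3
Ksp = 4 × (1.4 × 10^-2)^3 = 1.1 × 10^-5

Ksp ≈ 1.1 × 10^-5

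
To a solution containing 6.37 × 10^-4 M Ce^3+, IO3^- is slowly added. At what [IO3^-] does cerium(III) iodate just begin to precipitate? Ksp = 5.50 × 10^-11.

Ce(IO3)3(s) <=> Ce^3+(aq) + 3 IO3^-(aq)
Ksp = [Ce^3+][IO3^-]^3
Precipitation begins when Q = Ksp. With [Ce^3+] = 6.37 × 10^-4 M:
5.50 × 10^-11 = (6.37 × 10^-4) × [IO3^-]^3
[IO3^-] = (5.50 × 10^-11 / 6.37 × 10^-4)^(1/3) = 4.42 × 10^-3 M

[IO3^-] = 4.42 × 10^-3 M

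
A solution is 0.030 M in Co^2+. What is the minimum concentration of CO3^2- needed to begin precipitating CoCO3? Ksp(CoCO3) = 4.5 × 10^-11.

CoCO3(s) ⇌ Co^2+ + CO3^2-
Ksp = [Co^2+][CO3^2-]
Precipitation begins when Q = Ksp. With [Co^2+] = 0.030 M:
4.5 × 10^-11 = (0.030) × [CO3^2-]
[CO3^2-] = (4.5 × 10^-11 / 3.0 × 10^-2) = 1.5 × 10^-9 M

[CO3^2-] = 1.5 x 10^-9 M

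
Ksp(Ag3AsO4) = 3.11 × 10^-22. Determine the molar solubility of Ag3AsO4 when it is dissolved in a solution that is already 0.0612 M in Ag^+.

1.36 × 10^-18 M

Ag3AsO4(s) <=> 3 Ag^+(aq) + AsO4^3-(aq)
Ksp = [Ag^+]^3[AsO4^3-]
Let s = moles of Ag3AsO4 that dissolve per litre. [Ag^+] = 0.0612 + 3s ≈ 0.0612, [AsO4^3-] = s (common-ion effect: Ag^+ is already 0.0612 M).
Ksp ≈ (0.0612)^3 × s
s = 1.36 x 10^-18 M
Check: 3s = 4.1 x 10^-18 ≪ 0.0612, so the approximation is valid.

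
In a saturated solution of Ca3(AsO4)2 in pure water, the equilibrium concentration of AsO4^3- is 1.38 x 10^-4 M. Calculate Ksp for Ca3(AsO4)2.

Ca3(AsO4)2(s) ⇌ 3 Ca^2+ + 2 AsO4^3-
Stoichiometry gives [Ca^2+] = (3/2)[AsO4^3-] = 2.070 × 10^-4 M.
Ksp = [Ca^2+]^3[AsO4^3-]^2
Ksp = (2.070 x 10^-4)^3 × (1.38 × 10^-4)^2 = 1.69 × 10^-19

1.69 × 10^-19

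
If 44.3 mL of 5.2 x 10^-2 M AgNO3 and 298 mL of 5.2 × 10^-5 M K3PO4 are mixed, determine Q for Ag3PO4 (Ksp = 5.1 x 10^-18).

Q ≈ 1.4 × 10^-11

Total volume = 44.3 + 298 = 342.3 mL.
[Ag^+] = 5.2 x 10^-2 × (44.3/342.3) = 6.73 × 10^-3 M
[PO4^3-] = 5.2 x 10^-5 × (298/342.3) = 4.53 x 10^-5 M
Ag3PO4(s) <=> 3 Ag^+(aq) + PO4^3-(aq), so Q = [Ag^+]^3[PO4^3-]
Q = (6.73 x 10^-3)^3(4.53 × 10^-5) = 1.4 × 10^-11
Q > Ksp, so Ag3PO4 will precipitate.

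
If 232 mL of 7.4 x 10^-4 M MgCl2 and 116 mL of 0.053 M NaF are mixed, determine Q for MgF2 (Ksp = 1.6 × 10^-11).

Total volume = 232 + 116 = 348 mL.
[Mg^2+] = 7.4 × 10^-4 × (232/348) = 4.93 x 10^-4 M
[F^-] = 5.3 x 10^-2 × (116/348) = 1.77 × 10^-2 M
MgF2(s) ⇌ Mg^2+ + 2 F^-, so Q = [Mg^2+][F^-]^2
Q = (4.93 × 10^-4)(1.77 × 10^-2)^2 = 1.5 x 10^-7
Q > Ksp, so MgF2 will precipitate.

Q ≈ 1.5 × 10^-7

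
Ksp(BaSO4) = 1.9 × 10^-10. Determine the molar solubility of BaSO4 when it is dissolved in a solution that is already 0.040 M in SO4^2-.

4.8e-9 M

BaSO4(s) <=> Ba^2+(aq) + SO4^2-(aq)
Ksp = [Ba^2+][SO4^2-]
Let s be the molar solubility in this solution. [Ba^2+] = s, [SO4^2-] = 0.040 + s ≈ 0.040 (Ksp is small, so little additional dissolves).
Ksp ≈ s × 0.040
s = 4.8 x 10^-9 M
Check: s = 4.8 x 10^-9 ≪ 0.040, so the approximation is valid.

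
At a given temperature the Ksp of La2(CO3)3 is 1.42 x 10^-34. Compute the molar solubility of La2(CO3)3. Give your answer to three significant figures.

La2(CO3)3(s) <=> 2 La^3+ + 3 CO3^2-
Ksp = [La^3+]^2[CO3^2-]^3
Let s = molar solubility. Then [La^3+] = 2s and [CO3^2-] = 3s.
Substituting: Ksp = (2s)^2(3s)^3 = 108s^5
s^5 = 1.42 x 10^-34 / 108, so s = 6.66 × 10^-8 M

s = 6.66 × 10^-8 M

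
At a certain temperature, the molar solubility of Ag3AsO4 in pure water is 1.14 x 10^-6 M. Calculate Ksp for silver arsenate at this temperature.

Ksp = 4.56e-23

Ag3AsO4(s) <=> 3 Ag^+(aq) + AsO4^3-(aq)
With molar solubility s: [Ag^+] = 3s, [AsO4^3-] = s.
Ksp = [Ag^+]^3[AsO4^3-]
Ksp = (3s)^3s = 27s^4
Ksp = 27 × (1.14 × 10^-6)^4 = 4.56 × 10^-23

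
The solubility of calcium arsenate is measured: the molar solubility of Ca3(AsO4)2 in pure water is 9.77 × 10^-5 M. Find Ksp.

Ca3(AsO4)2(s) ⇌ 3 Ca^2+ + 2 AsO4^3-
With molar solubility s: [Ca^2+] = 3s, [AsO4^3-] = 2s.
Ksp = [Ca^2+]^3[AsO4^3-]^2
Ksp = (3s)^3(2s)^2 = 108s^5
Ksp = 108 × (9.77 × 10^-5)^5 = 9.61 × 10^-19

Ksp ≈ 9.61e-19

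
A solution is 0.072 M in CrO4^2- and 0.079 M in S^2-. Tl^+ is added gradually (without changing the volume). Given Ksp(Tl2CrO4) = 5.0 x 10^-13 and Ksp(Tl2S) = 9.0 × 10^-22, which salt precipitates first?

Precipitation of each salt starts when its ion product equals its Ksp.
For Tl2CrO4: 5.0 x 10^-13 = 0.072 × [Tl^+]^2  ⇒  [Tl^+] = 2.6 x 10^-6 M.
For Tl2S: 9.0 × 10^-22 = 0.079 × [Tl^+]^2  ⇒  [Tl^+] = 1.1 × 10^-10 M.
The salt with the lower threshold [Tl^+] precipitates first: Tl2S.

Tl2S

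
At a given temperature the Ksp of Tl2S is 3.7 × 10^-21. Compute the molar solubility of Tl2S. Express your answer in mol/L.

s = 9.7e-8 M

Tl2S(s) ⇌ 2 Tl^+(aq) + S^2-(aq)
Ksp = [Tl^+]^2[S^2-]
With molar solubility s: [Tl^+] = 2s, [S^2-] = s.
So Ksp = (2s)^2 × s = 4s^3
s^3 = 3.7 × 10^-21 / 4, so s = 9.7 x 10^-8 M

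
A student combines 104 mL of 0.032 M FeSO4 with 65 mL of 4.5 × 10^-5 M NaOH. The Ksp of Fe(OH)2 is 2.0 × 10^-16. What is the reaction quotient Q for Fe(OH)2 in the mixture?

Q = 5.9e-12

Total volume = 104 + 65 = 169 mL.
[Fe^2+] = 3.2 × 10^-2 × (104/169) = 1.97 × 10^-2 M
[OH^-] = 4.5 × 10^-5 × (65/169) = 1.73 × 10^-5 M
Fe(OH)2(s) ⇌ Fe^2+(aq) + 2 OH^-(aq), so Q = [Fe^2+][OH^-]^2
Q = (1.97 × 10^-2)(1.73 × 10^-5)^2 = 5.9 × 10^-12
Q > Ksp, so Fe(OH)2 will precipitate.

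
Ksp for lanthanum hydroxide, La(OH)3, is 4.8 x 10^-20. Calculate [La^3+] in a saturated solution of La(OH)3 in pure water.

[La^3+] = 6.5e-6 M

La(OH)3(s) <=> La^3+(aq) + 3 OH^-(aq)
Ksp = [La^3+][OH^-]^3
Let s = molar solubility. Then [La^3+] = s and [OH^-] = 3s.
Substituting: Ksp = s(3s)^3 = 27s^4
Solving, s = (4.8 x 10^-20/27)^(1/4) = 6.49 × 10^-6 M
[La^3+] = s = 6.5 x 10^-6 M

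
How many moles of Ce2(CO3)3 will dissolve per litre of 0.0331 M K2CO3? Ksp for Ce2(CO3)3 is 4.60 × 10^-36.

1.78 x 10^-16 M

Ce2(CO3)3(s) <=> 2 Ce^3+(aq) + 3 CO3^2-(aq)
Ksp = [Ce^3+]^2[CO3^2-]^3
Let s be the molar solubility in this solution. [Ce^3+] = 2s, [CO3^2-] = 0.0331 + 3s ≈ 0.0331 (since CO3^2- from K2CO3 dominates).
Ksp ≈ (2s)^2 × (0.0331)^3
s = 1.78 × 10^-16 M
Check: 3s = 5.3 × 10^-16 ≪ 0.0331, so the approximation is valid.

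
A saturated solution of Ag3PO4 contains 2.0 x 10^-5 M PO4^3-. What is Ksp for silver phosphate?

Ksp ≈ 4.3 x 10^-18

Ag3PO4(s) <=> 3 Ag^+(aq) + PO4^3-(aq)
Stoichiometry gives [Ag^+] = (3/1)[PO4^3-] = 6.00 x 10^-5 M.
Ksp = [Ag^+]^3[PO4^3-]
Ksp = (6.00 × 10^-5)^3 × 2.0 × 10^-5 = 4.3 × 10^-18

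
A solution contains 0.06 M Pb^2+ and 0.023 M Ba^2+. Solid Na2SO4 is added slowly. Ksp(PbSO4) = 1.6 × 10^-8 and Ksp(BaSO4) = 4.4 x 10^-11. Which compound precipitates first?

Each salt begins to precipitate when Q = Ksp, i.e. when [SO4^2-] reaches its threshold.
For PbSO4: 1.6 × 10^-8 = 0.06 × [SO4^2-]  ⇒  [SO4^2-] = 2.7 × 10^-7 M.
For BaSO4: 4.4 x 10^-11 = 0.023 × [SO4^2-]  ⇒  [SO4^2-] = 1.9 × 10^-9 M.
The salt with the lower threshold [SO4^2-] precipitates first: BaSO4.

BaSO4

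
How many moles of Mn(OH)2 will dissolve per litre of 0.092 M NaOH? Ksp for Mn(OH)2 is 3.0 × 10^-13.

Mn(OH)2(s) <=> Mn^2+ + 2 OH^-
Ksp = [Mn^2+][OH^-]^2
Let s = moles of Mn(OH)2 that dissolve per litre. [Mn^2+] = s, [OH^-] = 0.092 + 2s ≈ 0.092 (common-ion effect: OH^- is already 0.092 M).
Ksp ≈ s × (0.092)^2
s = 3.5 × 10^-11 M
Check: 2s = 7.1 × 10^-11 ≪ 0.092, so the approximation is valid.

3.5 × 10^-11 M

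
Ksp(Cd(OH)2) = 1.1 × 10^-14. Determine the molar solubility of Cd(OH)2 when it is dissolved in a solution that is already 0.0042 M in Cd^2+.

s ≈ 8.1e-7 M

Cd(OH)2(s) <=> Cd^2+ + 2 OH^-
Ksp = [Cd^2+][OH^-]^2
If s mol/L dissolves here, [Cd^2+] = 0.0042 + s ≈ 0.0042, [OH^-] = 2s (common-ion effect: Cd^2+ is already 0.0042 M).
Ksp ≈ 0.0042 × (2s)^2
s = 8.1 × 10^-7 M
Check: s = 8.1 × 10^-7 ≪ 0.0042, so the approximation is valid.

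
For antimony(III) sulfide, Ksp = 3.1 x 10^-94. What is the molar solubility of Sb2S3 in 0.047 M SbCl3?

1.7e-31 M

Sb2S3(s) <=> 2 Sb^3+ + 3 S^2-
Ksp = [Sb^3+]^2[S^2-]^3
If s mol/L dissolves here, [Sb^3+] = 0.047 + 2s ≈ 0.047, [S^2-] = 3s (common-ion effect: Sb^3+ is already 0.047 M).
Ksp ≈ (0.047)^2 × (3s)^3
s = 1.7 × 10^-31 M
Check: 2s = 3.5 × 10^-31 ≪ 0.047, so the approximation is valid.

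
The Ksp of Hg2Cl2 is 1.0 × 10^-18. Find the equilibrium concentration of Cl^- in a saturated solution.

[Cl^-] ≈ 1.3 × 10^-6 M

Hg2Cl2(s) <=> Hg2^2+(aq) + 2 Cl^-(aq)
Ksp = [Hg2^2+][Cl^-]^2
Let s = molar solubility. Then [Hg2^2+] = s and [Cl^-] = 2s.
So Ksp = s × (2s)^2 = 4s^3
s = (1.0 × 10^-18 / 4)^(1/3) = 6.30 x 10^-7 M
[Cl^-] = 2s = 1.3 × 10^-6 M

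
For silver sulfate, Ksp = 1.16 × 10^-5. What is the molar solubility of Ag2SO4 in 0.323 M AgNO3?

Ag2SO4(s) ⇌ 2 Ag^+ + SO4^2-
Ksp = [Ag^+]^2[SO4^2-]
If s mol/L dissolves here, [Ag^+] = 0.323 + 2s ≈ 0.323, [SO4^2-] = s (Ksp is small, so little additional dissolves).
Ksp ≈ (0.323)^2 × s
s = 1.11 × 10^-4 M
Check: 2s = 2.2 x 10^-4 ≪ 0.323, so the approximation is valid.

s = 1.11e-4 M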